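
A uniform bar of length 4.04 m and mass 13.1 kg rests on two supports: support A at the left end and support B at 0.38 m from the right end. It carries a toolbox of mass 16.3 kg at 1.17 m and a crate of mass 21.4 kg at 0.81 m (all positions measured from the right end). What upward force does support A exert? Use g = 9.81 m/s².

R_A ≈ 117 N

About support B:
Beam weight: 13.1 × 9.81 = 128.5 N down at 2.02 m → arm 1.64 m, τ = 128.5 × 1.64 = 210.7 N·m counterclockwise.
Toolbox: 16.3 × 9.81 = 159.9 N down at 1.17 m → arm 0.79 m, τ = 159.9 × 0.79 = 126.3 N·m counterclockwise.
Crate: 21.4 × 9.81 = 209.9 N down at 0.81 m → arm 0.43 m, τ = 209.9 × 0.43 = 90.26 N·m counterclockwise.
Net load moment about support B = 427.3 N·m counterclockwise.
Reaction R at support A is upward at 4.04 m, arm 3.66 m → moment R × 3.66 clockwise.
Στ = 0 ⇒ R × 3.66 = 427.3 ⇒ R = 117 N.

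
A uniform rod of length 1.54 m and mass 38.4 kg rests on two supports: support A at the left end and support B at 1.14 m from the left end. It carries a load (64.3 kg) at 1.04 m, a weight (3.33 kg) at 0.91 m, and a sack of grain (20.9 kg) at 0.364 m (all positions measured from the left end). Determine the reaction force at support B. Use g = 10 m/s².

R_B ≈ 939 N

Choose support A as the axis so its reaction then has zero moment arm.
Beam weight: 38.4 × 10 = 384 N down at 0.77 m → arm 0.77 m, τ = 384 × 0.77 = 295.7 N·m clockwise.
Load: 64.3 × 10 = 643 N down at 1.04 m → arm 1.04 m, τ = 643 × 1.04 = 668.7 N·m clockwise.
Weight: 3.33 × 10 = 33.3 N down at 0.91 m → arm 0.91 m, τ = 33.3 × 0.91 = 30.3 N·m clockwise.
Sack of grain: 20.9 × 10 = 209 N down at 0.364 m → arm 0.364 m, τ = 209 × 0.364 = 76.08 N·m clockwise.
Net load moment about support A = 1071 N·m clockwise.
Reaction R at support B is upward at 1.14 m, arm 1.14 m → moment R × 1.14 counterclockwise.
Balancing moments: R × 1.14 = 1071, giving R = 939 N.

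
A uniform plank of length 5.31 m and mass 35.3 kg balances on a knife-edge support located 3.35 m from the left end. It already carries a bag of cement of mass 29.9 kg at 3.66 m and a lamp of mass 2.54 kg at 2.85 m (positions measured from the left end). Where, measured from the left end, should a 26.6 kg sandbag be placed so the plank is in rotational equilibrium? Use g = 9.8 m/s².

x ≈ 3.97 m from the left end

About the knife-edge support (at 3.35 m from the left end):
Beam weight: 35.3 × 9.8 = 345.9 N down at 2.655 m → arm 0.695 m, τ = 345.9 × 0.695 = 240.4 N·m counterclockwise.
Bag of cement: 29.9 × 9.8 = 293 N down at 3.66 m → arm 0.31 m, τ = 293 × 0.31 = 90.83 N·m clockwise.
Lamp: 2.54 × 9.8 = 24.89 N down at 2.85 m → arm 0.5 m, τ = 24.89 × 0.5 = 12.45 N·m counterclockwise.
Net moment of existing loads = 162 N·m counterclockwise.
The sandbag weighs 26.6 × 9.8 = 260.7 N and must supply an equal clockwise moment, so its lever arm about the knife-edge support is 162 / 260.7 = 0.621 m.
That puts it at 3.35 + 0.621 = 3.97 m from the left end.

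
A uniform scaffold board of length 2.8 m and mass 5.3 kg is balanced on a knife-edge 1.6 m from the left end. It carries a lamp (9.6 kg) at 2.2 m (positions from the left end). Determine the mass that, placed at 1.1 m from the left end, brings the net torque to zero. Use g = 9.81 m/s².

Take moments about the knife-edge (at 1.6 m from the left end).
Beam weight: 5.3 × 9.81 = 51.99 N down at 1.4 m → arm 0.2 m, τ = 51.99 × 0.2 = 10.4 N·m counterclockwise.
Lamp: 9.6 × 9.81 = 94.18 N down at 2.2 m → arm 0.6 m, τ = 94.18 × 0.6 = 56.51 N·m clockwise.
Net moment of known loads = 46.11 N·m clockwise.
An unknown mass m at 1.1 m has arm 0.5 m; its moment is m·g·0.5 counterclockwise.
Στ = 0 ⇒ m × 9.81 × 0.5 = 46.11 ⇒ m = 46.11 / (9.81 × 0.5) = 9.4 kg.

m ≈ 9.4 kg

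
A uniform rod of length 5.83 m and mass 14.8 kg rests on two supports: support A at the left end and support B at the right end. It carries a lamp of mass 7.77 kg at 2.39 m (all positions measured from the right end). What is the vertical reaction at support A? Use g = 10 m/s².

About support B:
Beam weight: 14.8 × 10 = 148 N down at 2.915 m → arm 2.915 m, τ = 148 × 2.915 = 431.4 N·m counterclockwise.
Lamp: 7.77 × 10 = 77.7 N down at 2.39 m → arm 2.39 m, τ = 77.7 × 2.39 = 185.7 N·m counterclockwise.
Net load moment about support B = 617.1 N·m counterclockwise.
Reaction R at support A is upward at 5.83 m, arm 5.83 m → moment R × 5.83 clockwise.
Setting net torque to zero: R × 5.83 = 617.1 → R = 106 N.

R_A ≈ 106 N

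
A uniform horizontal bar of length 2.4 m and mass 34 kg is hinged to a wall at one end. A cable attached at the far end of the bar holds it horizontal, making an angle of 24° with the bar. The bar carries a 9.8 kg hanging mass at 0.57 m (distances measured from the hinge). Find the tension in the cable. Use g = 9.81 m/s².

Sum moments about the hinge (the unknown hinge reaction has zero arm there).
Beam weight: 34 × 9.81 = 333.5 N down at 1.2 m → arm 1.2 m, τ = 333.5 × 1.2 = 400.2 N·m clockwise.
Hanging mass: 9.8 × 9.81 = 96.14 N down at 0.57 m → arm 0.57 m, τ = 96.14 × 0.57 = 54.8 N·m clockwise.
Total clockwise load moment = 455 N·m.
The cable tension T acts at 2.4 m; only its component perpendicular to the bar, T sinθ, produces torque. sin 24° = 0.4067.
Balancing moments: T × 2.4 × 0.4067 = 455, giving T = 455 / 0.9761 = 466 N.

T ≈ 466 N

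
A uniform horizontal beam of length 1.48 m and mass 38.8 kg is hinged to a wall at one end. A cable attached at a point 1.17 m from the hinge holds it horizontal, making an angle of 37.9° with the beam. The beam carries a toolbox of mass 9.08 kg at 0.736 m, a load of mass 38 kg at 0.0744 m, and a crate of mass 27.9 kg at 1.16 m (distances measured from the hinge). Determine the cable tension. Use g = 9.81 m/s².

About the hinge:
Beam weight: 38.8 × 9.81 = 380.6 N down at 0.74 m → arm 0.74 m, τ = 380.6 × 0.74 = 281.6 N·m clockwise.
Toolbox: 9.08 × 9.81 = 89.07 N down at 0.736 m → arm 0.736 m, τ = 89.07 × 0.736 = 65.56 N·m clockwise.
Load: 38 × 9.81 = 372.8 N down at 0.0744 m → arm 0.0744 m, τ = 372.8 × 0.0744 = 27.74 N·m clockwise.
Crate: 27.9 × 9.81 = 273.7 N down at 1.16 m → arm 1.16 m, τ = 273.7 × 1.16 = 317.5 N·m clockwise.
Total clockwise load moment = 692.4 N·m.
The cable tension T acts at 1.17 m; only its component perpendicular to the beam, T sinθ, produces torque. sin 37.9° = 0.6143.
For rotational equilibrium, T × 1.17 × 0.6143 = 692.4, so T = 692.4 / 0.7187 = 963 N.

T ≈ 963 N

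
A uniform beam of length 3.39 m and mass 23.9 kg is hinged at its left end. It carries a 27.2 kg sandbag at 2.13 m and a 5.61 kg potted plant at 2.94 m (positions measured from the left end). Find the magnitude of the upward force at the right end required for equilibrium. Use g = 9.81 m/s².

F ≈ 333 N

Taking torques about the left end:
Beam weight: 23.9 × 9.81 = 234.5 N down at 1.695 m → arm 1.695 m, τ = 234.5 × 1.695 = 397.5 N·m clockwise.
Sandbag: 27.2 × 9.81 = 266.8 N down at 2.13 m → arm 2.13 m, τ = 266.8 × 2.13 = 568.3 N·m clockwise.
Potted plant: 5.61 × 9.81 = 55.03 N down at 2.94 m → arm 2.94 m, τ = 55.03 × 2.94 = 161.8 N·m clockwise.
Net moment of the loads = 1128 N·m clockwise.
The upward force F acts at the right end, arm 3.39 m, giving F × 3.39 counterclockwise.
Balancing moments: F × 3.39 = 1128, giving F = 1128 / 3.39 = 333 N.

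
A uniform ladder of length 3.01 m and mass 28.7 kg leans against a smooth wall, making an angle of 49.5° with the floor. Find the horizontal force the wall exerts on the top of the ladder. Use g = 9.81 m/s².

N_wall ≈ 120 N

Taking torques about the foot of the ladder:
Ladder weight 28.7×9.81 = 281.5 N acts at 1.505 m along the ladder; its horizontal arm is 1.505·cos49.5° = 0.9774 m → τ = 275.1 N·m clockwise.
Wall normal N acts horizontally at the top; its moment arm is the height L sinθ = 3.01·sin49.5° = 2.289 m, counterclockwise.
Setting net torque to zero: N × 2.289 = 275.1 → N = 120 N.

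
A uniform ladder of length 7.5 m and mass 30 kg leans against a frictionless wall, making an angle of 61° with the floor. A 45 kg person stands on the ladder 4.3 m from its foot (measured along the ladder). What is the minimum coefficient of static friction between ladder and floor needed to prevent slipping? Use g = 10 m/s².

μ_min ≈ 0.302

Sum moments about the foot of the ladder (the floor normal and friction both act there and drop out).
Ladder weight 30×10 = 300 N acts at 3.75 m along the ladder; its horizontal arm is 3.75·cos61° = 1.818 m → τ = 545.4 N·m clockwise.
Person: 45×10 = 450 N at 4.3 m → arm 2.085 m → τ = 938.2 N·m clockwise.
Wall normal N acts horizontally at the top; its moment arm is the height L sinθ = 7.5·sin61° = 6.56 m, counterclockwise.
Στ = 0 ⇒ N × 6.56 = 1484 ⇒ N = 226.2 N.
ΣFx = 0 ⇒ f = N_wall = 226.2 N. ΣFy = 0 ⇒ N_floor = 750 N.
μ_min = f / N_floor = 226.2 / 750 = 0.302.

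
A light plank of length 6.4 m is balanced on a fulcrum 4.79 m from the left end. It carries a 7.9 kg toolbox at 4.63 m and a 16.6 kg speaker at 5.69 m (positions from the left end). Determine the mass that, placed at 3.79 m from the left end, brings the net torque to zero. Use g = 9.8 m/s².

About the fulcrum (at 4.79 m from the left end):
Toolbox: 7.9 × 9.8 = 77.42 N down at 4.63 m → arm 0.16 m, τ = 77.42 × 0.16 = 12.39 N·m counterclockwise.
Speaker: 16.6 × 9.8 = 162.7 N down at 5.69 m → arm 0.9 m, τ = 162.7 × 0.9 = 146.4 N·m clockwise.
Net moment of known loads = 134 N·m clockwise.
An unknown mass m at 3.79 m has arm 1 m; its moment is m·g·1 counterclockwise.
Στ = 0 ⇒ m × 9.8 × 1 = 134 ⇒ m = 134 / (9.8 × 1) = 13.7 kg.

m ≈ 13.7 kg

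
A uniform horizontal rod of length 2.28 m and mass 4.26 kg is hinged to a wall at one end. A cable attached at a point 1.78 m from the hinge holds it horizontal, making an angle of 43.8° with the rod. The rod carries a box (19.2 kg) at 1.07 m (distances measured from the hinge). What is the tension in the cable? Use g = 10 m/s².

T ≈ 206 N

Choose the hinge as the axis so the unknown hinge reaction has zero arm there.
Beam weight: 4.26 × 10 = 42.6 N down at 1.14 m → arm 1.14 m, τ = 42.6 × 1.14 = 48.56 N·m clockwise.
Box: 19.2 × 10 = 192 N down at 1.07 m → arm 1.07 m, τ = 192 × 1.07 = 205.4 N·m clockwise.
Total clockwise load moment = 254 N·m.
The cable tension T acts at 1.78 m; only its component perpendicular to the rod, T sinθ, produces torque. sin 43.8° = 0.6921.
Balancing moments: T × 1.78 × 0.6921 = 254, giving T = 254 / 1.232 = 206 N.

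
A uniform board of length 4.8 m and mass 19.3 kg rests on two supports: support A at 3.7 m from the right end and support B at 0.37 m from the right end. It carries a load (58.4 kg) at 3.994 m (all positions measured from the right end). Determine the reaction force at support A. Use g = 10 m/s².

R_A ≈ 753 N

Take moments about support B.
Beam weight: 19.3 × 10 = 193 N down at 2.4 m → arm 2.03 m, τ = 193 × 2.03 = 391.8 N·m counterclockwise.
Load: 58.4 × 10 = 584 N down at 3.994 m → arm 3.624 m, τ = 584 × 3.624 = 2116 N·m counterclockwise.
Net load moment about support B = 2508 N·m counterclockwise.
Reaction R at support A is upward at 3.7 m, arm 3.33 m → moment R × 3.33 clockwise.
Setting net torque to zero: R × 3.33 = 2508 → R = 753 N.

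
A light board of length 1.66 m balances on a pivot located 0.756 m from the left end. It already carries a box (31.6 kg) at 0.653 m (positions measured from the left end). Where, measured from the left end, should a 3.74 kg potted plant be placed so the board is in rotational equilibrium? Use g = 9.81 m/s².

Choose the pivot (at 0.756 m from the left end) as the axis so the support reaction has zero arm there.
Box: 31.6 × 9.81 = 310 N down at 0.653 m → arm 0.103 m, τ = 310 × 0.103 = 31.93 N·m counterclockwise.
Net moment of existing loads = 31.93 N·m counterclockwise.
The potted plant weighs 3.74 × 9.81 = 36.69 N and must supply an equal clockwise moment, so its lever arm about the pivot is 31.93 / 36.69 = 0.87 m.
That puts it at 0.756 + 0.87 = 1.63 m from the left end.

x ≈ 1.63 m from the left end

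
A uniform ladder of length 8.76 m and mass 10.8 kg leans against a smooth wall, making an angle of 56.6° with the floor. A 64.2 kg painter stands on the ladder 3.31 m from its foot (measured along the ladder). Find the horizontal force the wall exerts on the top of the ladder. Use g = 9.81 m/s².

N_wall ≈ 192 N

Choose the foot of the ladder as the axis so the floor normal and friction both act there and drop out.
Ladder weight 10.8×9.81 = 105.9 N acts at 4.38 m along the ladder; its horizontal arm is 4.38·cos56.6° = 2.411 m → τ = 255.3 N·m clockwise.
Painter: 64.2×9.81 = 629.8 N at 3.31 m → arm 1.822 m → τ = 1147 N·m clockwise.
Wall normal N acts horizontally at the top; its moment arm is the height L sinθ = 8.76·sin56.6° = 7.313 m, counterclockwise.
Στ = 0 ⇒ N × 7.313 = 1402 ⇒ N = 192 N.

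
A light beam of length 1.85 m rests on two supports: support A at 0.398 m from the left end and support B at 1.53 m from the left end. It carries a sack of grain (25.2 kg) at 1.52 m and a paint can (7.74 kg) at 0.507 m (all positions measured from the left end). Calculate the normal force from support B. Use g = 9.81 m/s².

About support A:
Sack of grain: 25.2 × 9.81 = 247.2 N down at 1.52 m → arm 1.122 m, τ = 247.2 × 1.122 = 277.4 N·m clockwise.
Paint can: 7.74 × 9.81 = 75.93 N down at 0.507 m → arm 0.109 m, τ = 75.93 × 0.109 = 8.276 N·m clockwise.
Net load moment about support A = 285.7 N·m clockwise.
Reaction R at support B is upward at 1.53 m, arm 1.132 m → moment R × 1.132 counterclockwise.
For rotational equilibrium, R × 1.132 = 285.7, so R = 252 N.

R_B ≈ 252 N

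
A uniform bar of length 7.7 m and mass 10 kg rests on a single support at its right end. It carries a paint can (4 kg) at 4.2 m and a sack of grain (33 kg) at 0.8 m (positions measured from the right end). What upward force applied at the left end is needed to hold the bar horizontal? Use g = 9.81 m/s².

Take moments about the right end.
Beam weight: 10 × 9.81 = 98.1 N down at 3.85 m → arm 3.85 m, τ = 98.1 × 3.85 = 377.7 N·m counterclockwise.
Paint can: 4 × 9.81 = 39.24 N down at 4.2 m → arm 4.2 m, τ = 39.24 × 4.2 = 164.8 N·m counterclockwise.
Sack of grain: 33 × 9.81 = 323.7 N down at 0.8 m → arm 0.8 m, τ = 323.7 × 0.8 = 259 N·m counterclockwise.
Net moment of the loads = 801.5 N·m counterclockwise.
The upward force F acts at the left end, arm 7.7 m, giving F × 7.7 clockwise.
Balancing moments: F × 7.7 = 801.5, giving F = 801.5 / 7.7 = 104 N.

F ≈ 104 N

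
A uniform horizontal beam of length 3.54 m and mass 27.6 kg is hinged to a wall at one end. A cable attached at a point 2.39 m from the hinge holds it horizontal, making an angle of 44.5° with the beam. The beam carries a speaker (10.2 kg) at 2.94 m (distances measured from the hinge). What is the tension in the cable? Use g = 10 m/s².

Sum moments about the hinge (the unknown hinge reaction has zero arm there).
Beam weight: 27.6 × 10 = 276 N down at 1.77 m → arm 1.77 m, τ = 276 × 1.77 = 488.5 N·m clockwise.
Speaker: 10.2 × 10 = 102 N down at 2.94 m → arm 2.94 m, τ = 102 × 2.94 = 299.9 N·m clockwise.
Total clockwise load moment = 788.4 N·m.
The cable tension T acts at 2.39 m; only its component perpendicular to the beam, T sinθ, produces torque. sin 44.5° = 0.7009.
Στ = 0 ⇒ T × 2.39 × 0.7009 = 788.4 ⇒ T = 788.4 / 1.675 = 471 N.

T ≈ 471 N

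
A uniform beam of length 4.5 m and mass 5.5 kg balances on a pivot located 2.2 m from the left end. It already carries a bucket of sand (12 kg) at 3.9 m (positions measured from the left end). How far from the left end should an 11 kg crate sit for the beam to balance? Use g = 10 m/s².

x ≈ 0.32 m from the left end

Sum moments about the pivot (at 2.2 m from the left end) (the support reaction has zero arm there).
Beam weight: 5.5 × 10 = 55 N down at 2.25 m → arm 0.05 m, τ = 55 × 0.05 = 2.75 N·m clockwise.
Bucket of sand: 12 × 10 = 120 N down at 3.9 m → arm 1.7 m, τ = 120 × 1.7 = 204 N·m clockwise.
Net moment of existing loads = 206.8 N·m clockwise.
The crate weighs 11 × 10 = 110 N and must supply an equal counterclockwise moment, so its lever arm about the pivot is 206.8 / 110 = 1.88 m.
That puts it at 2.2 − 1.88 = 0.32 m from the left end.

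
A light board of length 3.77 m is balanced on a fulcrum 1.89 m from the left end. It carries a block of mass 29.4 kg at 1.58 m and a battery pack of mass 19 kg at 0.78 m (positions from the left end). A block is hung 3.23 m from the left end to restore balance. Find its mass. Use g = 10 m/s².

m ≈ 22.5 kg

Choose the fulcrum (at 1.89 m from the left end) as the axis so the support reaction has zero arm there.
Block: 29.4 × 10 = 294 N down at 1.58 m → arm 0.31 m, τ = 294 × 0.31 = 91.14 N·m counterclockwise.
Battery pack: 19 × 10 = 190 N down at 0.78 m → arm 1.11 m, τ = 190 × 1.11 = 210.9 N·m counterclockwise.
Net moment of known loads = 302 N·m counterclockwise.
An unknown mass m at 3.23 m has arm 1.34 m; its moment is m·g·1.34 clockwise.
Setting net torque to zero: m × 10 × 1.34 = 302 → m = 302 / (10 × 1.34) = 22.5 kg.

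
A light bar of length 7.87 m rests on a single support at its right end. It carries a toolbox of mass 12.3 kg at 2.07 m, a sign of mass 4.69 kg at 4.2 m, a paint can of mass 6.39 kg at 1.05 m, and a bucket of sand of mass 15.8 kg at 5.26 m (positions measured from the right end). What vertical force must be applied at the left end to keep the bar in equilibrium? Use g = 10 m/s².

F ≈ 172 N

Take moments about the right end.
Toolbox: 12.3 × 10 = 123 N down at 2.07 m → arm 2.07 m, τ = 123 × 2.07 = 254.6 N·m counterclockwise.
Sign: 4.69 × 10 = 46.9 N down at 4.2 m → arm 4.2 m, τ = 46.9 × 4.2 = 197 N·m counterclockwise.
Paint can: 6.39 × 10 = 63.9 N down at 1.05 m → arm 1.05 m, τ = 63.9 × 1.05 = 67.09 N·m counterclockwise.
Bucket of sand: 15.8 × 10 = 158 N down at 5.26 m → arm 5.26 m, τ = 158 × 5.26 = 831.1 N·m counterclockwise.
Net moment of the loads = 1350 N·m counterclockwise.
The upward force F acts at the left end, arm 7.87 m, giving F × 7.87 clockwise.
Setting net torque to zero: F × 7.87 = 1350 → F = 1350 / 7.87 = 172 N.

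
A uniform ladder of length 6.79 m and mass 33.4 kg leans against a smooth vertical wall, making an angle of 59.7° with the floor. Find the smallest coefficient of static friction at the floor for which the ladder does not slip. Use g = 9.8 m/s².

μ_min ≈ 0.292

Sum moments about the foot of the ladder (the floor normal and friction both act there and drop out).
Ladder weight 33.4×9.8 = 327.3 N acts at 3.395 m along the ladder; its horizontal arm is 3.395·cos59.7° = 1.713 m → τ = 560.7 N·m clockwise.
Wall normal N acts horizontally at the top; its moment arm is the height L sinθ = 6.79·sin59.7° = 5.862 m, counterclockwise.
Setting net torque to zero: N × 5.862 = 560.7 → N = 95.65 N.
ΣFx = 0 ⇒ f = N_wall = 95.65 N. ΣFy = 0 ⇒ N_floor = 327.3 N.
μ_min = f / N_floor = 95.65 / 327.3 = 0.292.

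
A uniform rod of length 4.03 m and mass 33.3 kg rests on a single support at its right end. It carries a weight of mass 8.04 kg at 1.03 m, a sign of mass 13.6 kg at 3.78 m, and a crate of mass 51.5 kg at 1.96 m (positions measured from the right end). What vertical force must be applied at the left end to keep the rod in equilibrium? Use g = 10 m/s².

F ≈ 565 N

Taking torques about the right end:
Beam weight: 33.3 × 10 = 333 N down at 2.015 m → arm 2.015 m, τ = 333 × 2.015 = 671 N·m counterclockwise.
Weight: 8.04 × 10 = 80.4 N down at 1.03 m → arm 1.03 m, τ = 80.4 × 1.03 = 82.81 N·m counterclockwise.
Sign: 13.6 × 10 = 136 N down at 3.78 m → arm 3.78 m, τ = 136 × 3.78 = 514.1 N·m counterclockwise.
Crate: 51.5 × 10 = 515 N down at 1.96 m → arm 1.96 m, τ = 515 × 1.96 = 1009 N·m counterclockwise.
Net moment of the loads = 2277 N·m counterclockwise.
The upward force F acts at the left end, arm 4.03 m, giving F × 4.03 clockwise.
Setting net torque to zero: F × 4.03 = 2277 → F = 2277 / 4.03 = 565 N.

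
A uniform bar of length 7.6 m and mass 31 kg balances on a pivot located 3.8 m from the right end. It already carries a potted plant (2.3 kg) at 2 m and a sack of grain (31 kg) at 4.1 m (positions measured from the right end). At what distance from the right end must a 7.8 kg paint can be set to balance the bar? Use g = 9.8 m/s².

About the pivot (at 3.8 m from the right end):
Beam weight: acts at the pivot, moment arm 0 → no torque.
Potted plant: 2.3 × 9.8 = 22.54 N down at 2 m → arm 1.8 m, τ = 22.54 × 1.8 = 40.57 N·m clockwise.
Sack of grain: 31 × 9.8 = 303.8 N down at 4.1 m → arm 0.3 m, τ = 303.8 × 0.3 = 91.14 N·m counterclockwise.
Net moment of existing loads = 50.57 N·m counterclockwise.
The paint can weighs 7.8 × 9.8 = 76.44 N and must supply an equal clockwise moment, so its lever arm about the pivot is 50.57 / 76.44 = 0.662 m.
That puts it at 3.8 − 0.662 = 3.14 m from the right end.

x ≈ 3.14 m from the right end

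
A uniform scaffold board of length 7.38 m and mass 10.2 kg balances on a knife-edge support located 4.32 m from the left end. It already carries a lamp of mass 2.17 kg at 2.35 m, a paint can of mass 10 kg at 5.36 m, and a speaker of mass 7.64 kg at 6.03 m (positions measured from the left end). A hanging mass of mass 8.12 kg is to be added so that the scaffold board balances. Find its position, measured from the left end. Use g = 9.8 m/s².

x ≈ 2.75 m from the left end

Taking torques about the knife-edge support (at 4.32 m from the left end):
Beam weight: 10.2 × 9.8 = 99.96 N down at 3.69 m → arm 0.63 m, τ = 99.96 × 0.63 = 62.97 N·m counterclockwise.
Lamp: 2.17 × 9.8 = 21.27 N down at 2.35 m → arm 1.97 m, τ = 21.27 × 1.97 = 41.9 N·m counterclockwise.
Paint can: 10 × 9.8 = 98 N down at 5.36 m → arm 1.04 m, τ = 98 × 1.04 = 101.9 N·m clockwise.
Speaker: 7.64 × 9.8 = 74.87 N down at 6.03 m → arm 1.71 m, τ = 74.87 × 1.71 = 128 N·m clockwise.
Net moment of existing loads = 125 N·m clockwise.
The hanging mass weighs 8.12 × 9.8 = 79.58 N and must supply an equal counterclockwise moment, so its lever arm about the knife-edge support is 125 / 79.58 = 1.57 m.
That puts it at 4.32 − 1.57 = 2.75 m from the left end.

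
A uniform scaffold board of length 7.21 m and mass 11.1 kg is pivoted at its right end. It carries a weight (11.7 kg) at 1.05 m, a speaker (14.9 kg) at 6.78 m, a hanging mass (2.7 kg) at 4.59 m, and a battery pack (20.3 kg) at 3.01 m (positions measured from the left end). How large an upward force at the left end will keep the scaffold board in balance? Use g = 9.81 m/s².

F ≈ 287 N

Take moments about the right end.
Beam weight: 11.1 × 9.81 = 108.9 N down at 3.605 m → arm 3.605 m, τ = 108.9 × 3.605 = 392.6 N·m counterclockwise.
Weight: 11.7 × 9.81 = 114.8 N down at 1.05 m → arm 6.16 m, τ = 114.8 × 6.16 = 707.2 N·m counterclockwise.
Speaker: 14.9 × 9.81 = 146.2 N down at 6.78 m → arm 0.43 m, τ = 146.2 × 0.43 = 62.87 N·m counterclockwise.
Hanging mass: 2.7 × 9.81 = 26.49 N down at 4.59 m → arm 2.62 m, τ = 26.49 × 2.62 = 69.4 N·m counterclockwise.
Battery pack: 20.3 × 9.81 = 199.1 N down at 3.01 m → arm 4.2 m, τ = 199.1 × 4.2 = 836.2 N·m counterclockwise.
Net moment of the loads = 2068 N·m counterclockwise.
The upward force F acts at the left end, arm 7.21 m, giving F × 7.21 clockwise.
For rotational equilibrium, F × 7.21 = 2068, so F = 2068 / 7.21 = 287 N.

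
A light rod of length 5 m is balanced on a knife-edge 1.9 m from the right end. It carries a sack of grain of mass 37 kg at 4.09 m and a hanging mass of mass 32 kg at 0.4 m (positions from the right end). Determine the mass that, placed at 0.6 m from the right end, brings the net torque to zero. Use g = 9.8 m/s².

About the knife-edge (at 1.9 m from the right end):
Sack of grain: 37 × 9.8 = 362.6 N down at 4.09 m → arm 2.19 m, τ = 362.6 × 2.19 = 794.1 N·m counterclockwise.
Hanging mass: 32 × 9.8 = 313.6 N down at 0.4 m → arm 1.5 m, τ = 313.6 × 1.5 = 470.4 N·m clockwise.
Net moment of known loads = 323.7 N·m counterclockwise.
An unknown mass m at 0.6 m has arm 1.3 m; its moment is m·g·1.3 clockwise.
Στ = 0 ⇒ m × 9.8 × 1.3 = 323.7 ⇒ m = 323.7 / (9.8 × 1.3) = 25.4 kg.

m ≈ 25.4 kg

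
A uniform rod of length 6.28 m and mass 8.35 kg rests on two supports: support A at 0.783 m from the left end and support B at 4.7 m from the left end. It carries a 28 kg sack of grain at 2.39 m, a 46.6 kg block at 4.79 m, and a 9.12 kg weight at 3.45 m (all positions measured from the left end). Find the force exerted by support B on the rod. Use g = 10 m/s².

Choose support A as the axis so its reaction then has zero moment arm.
Beam weight: 8.35 × 10 = 83.5 N down at 3.14 m → arm 2.357 m, τ = 83.5 × 2.357 = 196.8 N·m clockwise.
Sack of grain: 28 × 10 = 280 N down at 2.39 m → arm 1.607 m, τ = 280 × 1.607 = 450 N·m clockwise.
Block: 46.6 × 10 = 466 N down at 4.79 m → arm 4.007 m, τ = 466 × 4.007 = 1867 N·m clockwise.
Weight: 9.12 × 10 = 91.2 N down at 3.45 m → arm 2.667 m, τ = 91.2 × 2.667 = 243.2 N·m clockwise.
Net load moment about support A = 2757 N·m clockwise.
Reaction R at support B is upward at 4.7 m, arm 3.917 m → moment R × 3.917 counterclockwise.
Setting net torque to zero: R × 3.917 = 2757 → R = 704 N.

R_B ≈ 704 N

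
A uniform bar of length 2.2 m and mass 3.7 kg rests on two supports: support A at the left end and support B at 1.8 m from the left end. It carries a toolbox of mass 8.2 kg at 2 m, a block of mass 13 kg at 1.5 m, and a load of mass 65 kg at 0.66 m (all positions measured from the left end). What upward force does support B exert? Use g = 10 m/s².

Sum moments about support A (its reaction then has zero moment arm).
Beam weight: 3.7 × 10 = 37 N down at 1.1 m → arm 1.1 m, τ = 37 × 1.1 = 40.7 N·m clockwise.
Toolbox: 8.2 × 10 = 82 N down at 2 m → arm 2 m, τ = 82 × 2 = 164 N·m clockwise.
Block: 13 × 10 = 130 N down at 1.5 m → arm 1.5 m, τ = 130 × 1.5 = 195 N·m clockwise.
Load: 65 × 10 = 650 N down at 0.66 m → arm 0.66 m, τ = 650 × 0.66 = 429 N·m clockwise.
Net load moment about support A = 828.7 N·m clockwise.
Reaction R at support B is upward at 1.8 m, arm 1.8 m → moment R × 1.8 counterclockwise.
Balancing moments: R × 1.8 = 828.7, giving R = 460 N.

R_B ≈ 460 N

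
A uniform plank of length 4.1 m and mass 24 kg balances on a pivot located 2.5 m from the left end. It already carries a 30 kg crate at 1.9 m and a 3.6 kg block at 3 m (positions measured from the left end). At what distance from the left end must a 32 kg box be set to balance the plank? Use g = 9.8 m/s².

x ≈ 3.34 m from the left end

About the pivot (at 2.5 m from the left end):
Beam weight: 24 × 9.8 = 235.2 N down at 2.05 m → arm 0.45 m, τ = 235.2 × 0.45 = 105.8 N·m counterclockwise.
Crate: 30 × 9.8 = 294 N down at 1.9 m → arm 0.6 m, τ = 294 × 0.6 = 176.4 N·m counterclockwise.
Block: 3.6 × 9.8 = 35.28 N down at 3 m → arm 0.5 m, τ = 35.28 × 0.5 = 17.64 N·m clockwise.
Net moment of existing loads = 264.6 N·m counterclockwise.
The box weighs 32 × 9.8 = 313.6 N and must supply an equal clockwise moment, so its lever arm about the pivot is 264.6 / 313.6 = 0.844 m.
That puts it at 2.5 + 0.844 = 3.34 m from the left end.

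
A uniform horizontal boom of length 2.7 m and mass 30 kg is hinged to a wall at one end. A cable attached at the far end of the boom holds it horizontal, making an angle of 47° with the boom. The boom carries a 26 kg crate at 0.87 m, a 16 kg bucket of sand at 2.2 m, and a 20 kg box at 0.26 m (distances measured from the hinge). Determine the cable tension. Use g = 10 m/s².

T ≈ 524 N

Taking torques about the hinge:
Beam weight: 30 × 10 = 300 N down at 1.35 m → arm 1.35 m, τ = 300 × 1.35 = 405 N·m clockwise.
Crate: 26 × 10 = 260 N down at 0.87 m → arm 0.87 m, τ = 260 × 0.87 = 226.2 N·m clockwise.
Bucket of sand: 16 × 10 = 160 N down at 2.2 m → arm 2.2 m, τ = 160 × 2.2 = 352 N·m clockwise.
Box: 20 × 10 = 200 N down at 0.26 m → arm 0.26 m, τ = 200 × 0.26 = 52 N·m clockwise.
Total clockwise load moment = 1035 N·m.
The cable tension T acts at 2.7 m; only its component perpendicular to the boom, T sinθ, produces torque. sin 47° = 0.7314.
Στ = 0 ⇒ T × 2.7 × 0.7314 = 1035 ⇒ T = 1035 / 1.975 = 524 N.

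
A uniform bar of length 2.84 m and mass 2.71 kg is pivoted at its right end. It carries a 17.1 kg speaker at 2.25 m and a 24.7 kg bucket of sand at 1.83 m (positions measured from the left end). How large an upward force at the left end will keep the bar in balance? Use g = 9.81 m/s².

F ≈ 134 N

Take moments about the right end.
Beam weight: 2.71 × 9.81 = 26.59 N down at 1.42 m → arm 1.42 m, τ = 26.59 × 1.42 = 37.76 N·m counterclockwise.
Speaker: 17.1 × 9.81 = 167.8 N down at 2.25 m → arm 0.59 m, τ = 167.8 × 0.59 = 99 N·m counterclockwise.
Bucket of sand: 24.7 × 9.81 = 242.3 N down at 1.83 m → arm 1.01 m, τ = 242.3 × 1.01 = 244.7 N·m counterclockwise.
Net moment of the loads = 381.5 N·m counterclockwise.
The upward force F acts at the left end, arm 2.84 m, giving F × 2.84 clockwise.
For rotational equilibrium, F × 2.84 = 381.5, so F = 381.5 / 2.84 = 134 N.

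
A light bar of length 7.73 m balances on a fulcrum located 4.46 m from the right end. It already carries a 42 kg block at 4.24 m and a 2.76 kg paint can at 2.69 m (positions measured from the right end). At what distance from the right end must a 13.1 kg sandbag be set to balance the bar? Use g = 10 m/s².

x ≈ 5.54 m from the right end

Choose the fulcrum (at 4.46 m from the right end) as the axis so the support reaction has zero arm there.
Block: 42 × 10 = 420 N down at 4.24 m → arm 0.22 m, τ = 420 × 0.22 = 92.4 N·m clockwise.
Paint can: 2.76 × 10 = 27.6 N down at 2.69 m → arm 1.77 m, τ = 27.6 × 1.77 = 48.85 N·m clockwise.
Net moment of existing loads = 141.2 N·m clockwise.
The sandbag weighs 13.1 × 10 = 131 N and must supply an equal counterclockwise moment, so its lever arm about the fulcrum is 141.2 / 131 = 1.08 m.
That puts it at 4.46 + 1.08 = 5.54 m from the right end.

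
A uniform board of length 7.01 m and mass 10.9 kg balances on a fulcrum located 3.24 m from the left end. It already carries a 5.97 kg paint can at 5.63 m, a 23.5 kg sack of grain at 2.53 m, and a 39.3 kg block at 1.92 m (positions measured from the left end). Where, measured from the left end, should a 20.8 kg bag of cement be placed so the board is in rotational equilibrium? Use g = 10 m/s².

x ≈ 5.71 m from the left end

Sum moments about the fulcrum (at 3.24 m from the left end) (the support reaction has zero arm there).
Beam weight: 10.9 × 10 = 109 N down at 3.505 m → arm 0.265 m, τ = 109 × 0.265 = 28.89 N·m clockwise.
Paint can: 5.97 × 10 = 59.7 N down at 5.63 m → arm 2.39 m, τ = 59.7 × 2.39 = 142.7 N·m clockwise.
Sack of grain: 23.5 × 10 = 235 N down at 2.53 m → arm 0.71 m, τ = 235 × 0.71 = 166.8 N·m counterclockwise.
Block: 39.3 × 10 = 393 N down at 1.92 m → arm 1.32 m, τ = 393 × 1.32 = 518.8 N·m counterclockwise.
Net moment of existing loads = 514 N·m counterclockwise.
The bag of cement weighs 20.8 × 10 = 208 N and must supply an equal clockwise moment, so its lever arm about the fulcrum is 514 / 208 = 2.47 m.
That puts it at 3.24 + 2.47 = 5.71 m from the left end.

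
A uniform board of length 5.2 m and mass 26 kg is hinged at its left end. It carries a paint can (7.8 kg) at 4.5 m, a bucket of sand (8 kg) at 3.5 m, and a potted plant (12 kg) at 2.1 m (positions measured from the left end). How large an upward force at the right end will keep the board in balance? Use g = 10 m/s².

F ≈ 300 N

Sum moments about the left end (the unknown pivot reaction has zero arm there).
Beam weight: 26 × 10 = 260 N down at 2.6 m → arm 2.6 m, τ = 260 × 2.6 = 676 N·m clockwise.
Paint can: 7.8 × 10 = 78 N down at 4.5 m → arm 4.5 m, τ = 78 × 4.5 = 351 N·m clockwise.
Bucket of sand: 8 × 10 = 80 N down at 3.5 m → arm 3.5 m, τ = 80 × 3.5 = 280 N·m clockwise.
Potted plant: 12 × 10 = 120 N down at 2.1 m → arm 2.1 m, τ = 120 × 2.1 = 252 N·m clockwise.
Net moment of the loads = 1559 N·m clockwise.
The upward force F acts at the right end, arm 5.2 m, giving F × 5.2 counterclockwise.
Στ = 0 ⇒ F × 5.2 = 1559 ⇒ F = 1559 / 5.2 = 300 N.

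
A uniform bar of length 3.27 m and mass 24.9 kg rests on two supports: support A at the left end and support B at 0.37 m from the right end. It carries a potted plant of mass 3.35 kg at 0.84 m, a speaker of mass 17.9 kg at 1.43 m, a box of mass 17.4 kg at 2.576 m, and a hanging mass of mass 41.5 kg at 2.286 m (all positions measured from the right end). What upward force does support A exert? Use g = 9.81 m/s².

Sum moments about support B (its reaction then has zero moment arm).
Beam weight: 24.9 × 9.81 = 244.3 N down at 1.635 m → arm 1.265 m, τ = 244.3 × 1.265 = 309 N·m counterclockwise.
Potted plant: 3.35 × 9.81 = 32.86 N down at 0.84 m → arm 0.47 m, τ = 32.86 × 0.47 = 15.44 N·m counterclockwise.
Speaker: 17.9 × 9.81 = 175.6 N down at 1.43 m → arm 1.06 m, τ = 175.6 × 1.06 = 186.1 N·m counterclockwise.
Box: 17.4 × 9.81 = 170.7 N down at 2.576 m → arm 2.206 m, τ = 170.7 × 2.206 = 376.6 N·m counterclockwise.
Hanging mass: 41.5 × 9.81 = 407.1 N down at 2.286 m → arm 1.916 m, τ = 407.1 × 1.916 = 780 N·m counterclockwise.
Net load moment about support B = 1667 N·m counterclockwise.
Reaction R at support A is upward at 3.27 m, arm 2.9 m → moment R × 2.9 clockwise.
Στ = 0 ⇒ R × 2.9 = 1667 ⇒ R = 575 N.

R_A ≈ 575 N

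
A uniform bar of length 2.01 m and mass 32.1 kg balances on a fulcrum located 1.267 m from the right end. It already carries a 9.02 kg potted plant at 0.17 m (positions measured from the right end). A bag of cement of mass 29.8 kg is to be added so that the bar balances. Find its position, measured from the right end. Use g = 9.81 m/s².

x ≈ 1.88 m from the right end

Choose the fulcrum (at 1.267 m from the right end) as the axis so the support reaction has zero arm there.
Beam weight: 32.1 × 9.81 = 314.9 N down at 1.005 m → arm 0.262 m, τ = 314.9 × 0.262 = 82.5 N·m clockwise.
Potted plant: 9.02 × 9.81 = 88.49 N down at 0.17 m → arm 1.097 m, τ = 88.49 × 1.097 = 97.07 N·m clockwise.
Net moment of existing loads = 179.6 N·m clockwise.
The bag of cement weighs 29.8 × 9.81 = 292.3 N and must supply an equal counterclockwise moment, so its lever arm about the fulcrum is 179.6 / 292.3 = 0.614 m.
That puts it at 1.267 + 0.614 = 1.88 m from the right end.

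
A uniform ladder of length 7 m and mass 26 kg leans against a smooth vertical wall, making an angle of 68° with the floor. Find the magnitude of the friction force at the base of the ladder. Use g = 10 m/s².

About the foot of the ladder:
Ladder weight 26×10 = 260 N acts at 3.5 m along the ladder; its horizontal arm is 3.5·cos68° = 1.311 m → τ = 340.9 N·m clockwise.
Wall normal N acts horizontally at the top; its moment arm is the height L sinθ = 7·sin68° = 6.49 m, counterclockwise.
Balancing moments: N × 6.49 = 340.9, giving N = 52.5 N.
ΣFx = 0: friction at the foot balances the wall's push, so f = N_wall = 52.5 N.

f ≈ 52.5 N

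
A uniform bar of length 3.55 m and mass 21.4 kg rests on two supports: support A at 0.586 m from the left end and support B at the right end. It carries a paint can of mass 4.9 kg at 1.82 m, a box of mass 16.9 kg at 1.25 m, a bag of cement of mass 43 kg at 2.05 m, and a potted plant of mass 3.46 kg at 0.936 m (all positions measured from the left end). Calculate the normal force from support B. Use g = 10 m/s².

Take moments about support A.
Beam weight: 21.4 × 10 = 214 N down at 1.775 m → arm 1.189 m, τ = 214 × 1.189 = 254.4 N·m clockwise.
Paint can: 4.9 × 10 = 49 N down at 1.82 m → arm 1.234 m, τ = 49 × 1.234 = 60.47 N·m clockwise.
Box: 16.9 × 10 = 169 N down at 1.25 m → arm 0.664 m, τ = 169 × 0.664 = 112.2 N·m clockwise.
Bag of cement: 43 × 10 = 430 N down at 2.05 m → arm 1.464 m, τ = 430 × 1.464 = 629.5 N·m clockwise.
Potted plant: 3.46 × 10 = 34.6 N down at 0.936 m → arm 0.35 m, τ = 34.6 × 0.35 = 12.11 N·m clockwise.
Net load moment about support A = 1069 N·m clockwise.
Reaction R at support B is upward at 3.55 m, arm 2.964 m → moment R × 2.964 counterclockwise.
For rotational equilibrium, R × 2.964 = 1069, so R = 361 N.

R_B ≈ 361 N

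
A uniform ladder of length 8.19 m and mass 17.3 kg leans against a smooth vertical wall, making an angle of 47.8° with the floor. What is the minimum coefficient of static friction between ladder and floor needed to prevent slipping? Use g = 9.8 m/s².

Choose the foot of the ladder as the axis so the floor normal and friction both act there and drop out.
Ladder weight 17.3×9.8 = 169.5 N acts at 4.095 m along the ladder; its horizontal arm is 4.095·cos47.8° = 2.751 m → τ = 466.3 N·m clockwise.
Wall normal N acts horizontally at the top; its moment arm is the height L sinθ = 8.19·sin47.8° = 6.067 m, counterclockwise.
For rotational equilibrium, N × 6.067 = 466.3, so N = 76.86 N.
ΣFx = 0 ⇒ f = N_wall = 76.86 N. ΣFy = 0 ⇒ N_floor = 169.5 N.
μ_min = f / N_floor = 76.86 / 169.5 = 0.453.

μ_min ≈ 0.453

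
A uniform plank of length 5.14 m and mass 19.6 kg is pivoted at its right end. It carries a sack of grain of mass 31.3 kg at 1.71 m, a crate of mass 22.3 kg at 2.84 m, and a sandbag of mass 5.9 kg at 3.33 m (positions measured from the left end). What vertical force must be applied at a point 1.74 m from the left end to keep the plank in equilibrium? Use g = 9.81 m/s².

Take moments about the right end.
Beam weight: 19.6 × 9.81 = 192.3 N down at 2.57 m → arm 2.57 m, τ = 192.3 × 2.57 = 494.2 N·m counterclockwise.
Sack of grain: 31.3 × 9.81 = 307.1 N down at 1.71 m → arm 3.43 m, τ = 307.1 × 3.43 = 1053 N·m counterclockwise.
Crate: 22.3 × 9.81 = 218.8 N down at 2.84 m → arm 2.3 m, τ = 218.8 × 2.3 = 503.2 N·m counterclockwise.
Sandbag: 5.9 × 9.81 = 57.88 N down at 3.33 m → arm 1.81 m, τ = 57.88 × 1.81 = 104.8 N·m counterclockwise.
Net moment of the loads = 2155 N·m counterclockwise.
The upward force F acts at a point 1.74 m from the left end, arm 3.4 m, giving F × 3.4 clockwise.
For rotational equilibrium, F × 3.4 = 2155, so F = 2155 / 3.4 = 634 N.

F ≈ 634 N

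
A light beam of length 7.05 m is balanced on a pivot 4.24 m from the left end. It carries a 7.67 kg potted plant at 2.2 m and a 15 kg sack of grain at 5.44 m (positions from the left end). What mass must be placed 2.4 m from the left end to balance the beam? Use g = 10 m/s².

m ≈ 1.28 kg

About the pivot (at 4.24 m from the left end):
Potted plant: 7.67 × 10 = 76.7 N down at 2.2 m → arm 2.04 m, τ = 76.7 × 2.04 = 156.5 N·m counterclockwise.
Sack of grain: 15 × 10 = 150 N down at 5.44 m → arm 1.2 m, τ = 150 × 1.2 = 180 N·m clockwise.
Net moment of known loads = 23.5 N·m clockwise.
An unknown mass m at 2.4 m has arm 1.84 m; its moment is m·g·1.84 counterclockwise.
For rotational equilibrium, m × 10 × 1.84 = 23.5, so m = 23.5 / (10 × 1.84) = 1.28 kg.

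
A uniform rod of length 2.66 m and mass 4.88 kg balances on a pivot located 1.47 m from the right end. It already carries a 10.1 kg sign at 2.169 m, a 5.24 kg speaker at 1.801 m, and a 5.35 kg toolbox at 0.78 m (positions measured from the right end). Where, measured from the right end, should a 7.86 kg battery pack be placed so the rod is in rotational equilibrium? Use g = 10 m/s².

Take moments about the pivot (at 1.47 m from the right end).
Beam weight: 4.88 × 10 = 48.8 N down at 1.33 m → arm 0.14 m, τ = 48.8 × 0.14 = 6.832 N·m clockwise.
Sign: 10.1 × 10 = 101 N down at 2.169 m → arm 0.699 m, τ = 101 × 0.699 = 70.6 N·m counterclockwise.
Speaker: 5.24 × 10 = 52.4 N down at 1.801 m → arm 0.331 m, τ = 52.4 × 0.331 = 17.34 N·m counterclockwise.
Toolbox: 5.35 × 10 = 53.5 N down at 0.78 m → arm 0.69 m, τ = 53.5 × 0.69 = 36.91 N·m clockwise.
Net moment of existing loads = 44.2 N·m counterclockwise.
The battery pack weighs 7.86 × 10 = 78.6 N and must supply an equal clockwise moment, so its lever arm about the pivot is 44.2 / 78.6 = 0.562 m.
That puts it at 1.47 − 0.562 = 0.908 m from the right end.

x ≈ 0.908 m from the right end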